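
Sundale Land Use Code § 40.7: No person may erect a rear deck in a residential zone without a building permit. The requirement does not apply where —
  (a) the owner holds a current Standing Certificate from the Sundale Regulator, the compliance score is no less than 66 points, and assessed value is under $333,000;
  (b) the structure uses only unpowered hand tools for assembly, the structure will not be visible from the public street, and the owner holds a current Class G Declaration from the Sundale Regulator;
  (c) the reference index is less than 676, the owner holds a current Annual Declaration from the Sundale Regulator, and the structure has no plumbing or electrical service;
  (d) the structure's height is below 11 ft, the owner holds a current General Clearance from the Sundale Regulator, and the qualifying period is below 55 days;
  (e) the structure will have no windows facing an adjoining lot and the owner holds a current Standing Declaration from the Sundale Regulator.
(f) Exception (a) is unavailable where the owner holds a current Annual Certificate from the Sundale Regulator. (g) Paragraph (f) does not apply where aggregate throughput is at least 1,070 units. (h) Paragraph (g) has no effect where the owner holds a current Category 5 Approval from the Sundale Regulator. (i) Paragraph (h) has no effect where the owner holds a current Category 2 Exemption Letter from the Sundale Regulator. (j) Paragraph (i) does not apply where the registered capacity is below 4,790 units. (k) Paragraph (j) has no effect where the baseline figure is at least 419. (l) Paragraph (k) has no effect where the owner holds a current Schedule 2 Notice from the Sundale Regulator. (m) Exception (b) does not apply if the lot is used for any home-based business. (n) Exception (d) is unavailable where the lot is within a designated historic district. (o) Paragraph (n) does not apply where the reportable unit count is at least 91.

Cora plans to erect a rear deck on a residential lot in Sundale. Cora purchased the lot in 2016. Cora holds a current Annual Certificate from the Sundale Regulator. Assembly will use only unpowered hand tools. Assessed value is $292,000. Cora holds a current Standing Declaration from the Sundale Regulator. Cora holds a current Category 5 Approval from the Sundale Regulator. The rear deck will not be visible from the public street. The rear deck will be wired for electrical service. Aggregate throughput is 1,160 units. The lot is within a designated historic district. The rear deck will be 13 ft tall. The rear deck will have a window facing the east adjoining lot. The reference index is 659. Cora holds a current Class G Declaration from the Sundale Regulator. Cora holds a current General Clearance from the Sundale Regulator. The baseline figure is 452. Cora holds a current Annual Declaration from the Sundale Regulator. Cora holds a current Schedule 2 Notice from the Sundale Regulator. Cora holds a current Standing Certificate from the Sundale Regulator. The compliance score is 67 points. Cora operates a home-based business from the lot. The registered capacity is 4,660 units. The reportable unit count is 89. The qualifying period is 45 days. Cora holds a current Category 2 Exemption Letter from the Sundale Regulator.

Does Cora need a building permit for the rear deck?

Exception (a): a current Standing Certificate is held; the compliance score is 67 points, meeting the 66 points threshold; assessed value is $292,000, under the $333,000 limit — every condition holds. However, paragraphs (f)–(l) must be considered: (f) operates against (a): a current Annual Certificate is held. (g) is triggered (aggregate throughput is 1,160 units, meeting the 1,070 units threshold), but is itself disapplied by (h): (h) operates against (g): a current Category 5 Approval is held. (i) would limit (h) — a current Category 2 Exemption Letter is held — but (j) sets (i) aside: (j) operates against (i): the registered capacity is 4,660 units, below the 4,790 units limit. (k) operates (the baseline figure is 452, meeting the 419 threshold), but is set aside by (l): (l) operates against (k): a current Schedule 2 Notice is held. (a) is therefore removed.
Exception (b) is satisfied on its face — assembly uses only hand tools; the structure will not be visible from the street; a current Class G Declaration is held. But: (m) operates against (b): a home-based business operates on the lot. So (b) is unavailable.
Exception (c) does not apply: electrical service is planned.
Exception (d) does not apply: the structure's height is 13 ft, not below 11 ft.
Exception (e) does not apply: a window faces an adjoining lot.
No exception applies. The general rule governs.

Yes — Cora must obtain a building permit.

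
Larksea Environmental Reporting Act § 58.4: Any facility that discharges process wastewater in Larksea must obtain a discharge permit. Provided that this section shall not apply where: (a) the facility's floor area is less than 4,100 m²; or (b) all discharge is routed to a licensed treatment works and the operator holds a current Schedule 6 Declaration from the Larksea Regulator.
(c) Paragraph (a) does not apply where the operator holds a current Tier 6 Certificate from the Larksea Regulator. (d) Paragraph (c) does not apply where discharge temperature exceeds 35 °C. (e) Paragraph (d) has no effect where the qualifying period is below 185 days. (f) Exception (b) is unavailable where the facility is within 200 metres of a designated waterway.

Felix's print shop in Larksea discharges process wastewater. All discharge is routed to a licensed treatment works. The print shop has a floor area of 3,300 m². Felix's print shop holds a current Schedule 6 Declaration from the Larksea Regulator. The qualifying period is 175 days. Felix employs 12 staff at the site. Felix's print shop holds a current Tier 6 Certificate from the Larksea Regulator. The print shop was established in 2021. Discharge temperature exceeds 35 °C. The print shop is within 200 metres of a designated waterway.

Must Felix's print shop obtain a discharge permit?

All of (a)'s requirements are met (the facility's floor area is 3,300 m², less than the 4,100 m² limit). However, paragraphs (c)–(e) must be considered: (c) operates against (a): a current Tier 6 Certificate is held. (d) is engaged (discharge temperature exceeds 35 °C), but is set aside by (e): (e) operates against (d): the qualifying period is 175 days, below the 185 days limit. (a) is therefore removed.
Exception (b) is satisfied on its face — discharge is routed to a licensed treatment works; a current Schedule 6 Declaration is held. However, paragraph (f) must be considered: (f) operates against (b): the print shop is within 200 m of a designated waterway. So (b) is unavailable.
No exception is made out. Felix's print shop falls within the general rule.

Yes — Felix's print shop must obtain a discharge permit.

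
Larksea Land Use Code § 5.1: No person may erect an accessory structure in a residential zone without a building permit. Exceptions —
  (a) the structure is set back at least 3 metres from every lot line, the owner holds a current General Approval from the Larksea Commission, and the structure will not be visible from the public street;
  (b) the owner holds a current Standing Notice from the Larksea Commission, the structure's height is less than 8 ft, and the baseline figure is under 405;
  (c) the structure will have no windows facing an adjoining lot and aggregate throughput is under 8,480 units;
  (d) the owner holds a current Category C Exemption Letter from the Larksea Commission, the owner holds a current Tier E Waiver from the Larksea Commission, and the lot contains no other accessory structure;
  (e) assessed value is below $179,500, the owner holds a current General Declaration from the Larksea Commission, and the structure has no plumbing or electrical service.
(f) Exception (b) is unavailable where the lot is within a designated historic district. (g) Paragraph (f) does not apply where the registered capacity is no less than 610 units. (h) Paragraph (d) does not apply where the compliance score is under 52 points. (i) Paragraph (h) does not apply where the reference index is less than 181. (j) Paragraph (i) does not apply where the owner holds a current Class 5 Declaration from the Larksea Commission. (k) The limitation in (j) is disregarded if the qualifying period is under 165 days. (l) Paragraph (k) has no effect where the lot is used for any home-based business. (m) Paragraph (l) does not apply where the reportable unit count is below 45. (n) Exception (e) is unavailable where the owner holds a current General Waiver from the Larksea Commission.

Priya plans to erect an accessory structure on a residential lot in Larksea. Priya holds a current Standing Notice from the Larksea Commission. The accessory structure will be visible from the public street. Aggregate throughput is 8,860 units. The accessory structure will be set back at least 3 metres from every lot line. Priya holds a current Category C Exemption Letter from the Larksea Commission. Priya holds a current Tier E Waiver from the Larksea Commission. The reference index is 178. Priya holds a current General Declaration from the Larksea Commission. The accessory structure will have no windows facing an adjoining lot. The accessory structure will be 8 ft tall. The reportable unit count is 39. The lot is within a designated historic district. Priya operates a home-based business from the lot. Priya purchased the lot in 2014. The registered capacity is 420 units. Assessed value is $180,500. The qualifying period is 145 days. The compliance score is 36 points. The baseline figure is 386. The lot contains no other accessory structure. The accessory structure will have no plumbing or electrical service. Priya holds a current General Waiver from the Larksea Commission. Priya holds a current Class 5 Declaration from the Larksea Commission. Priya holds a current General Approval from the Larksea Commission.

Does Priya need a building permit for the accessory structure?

Exception (a) fails — the structure will be visible from the street.
Exception (b) requires that the structure's height is less than 8 ft; but the structure's height is 8 ft, not less than 8 ft, so (b) is unavailable.
Exception (c) fails — aggregate throughput is 8,860 units, not under 8,480 units.
Exception (d): a current Category C Exemption Letter is held; a current Tier E Waiver is held; the lot has no other accessory structure — every condition holds. Applying paragraphs (h)–(m): (h) would limit (d) — the compliance score is 36 points, under the 52 points limit — but (i) sets (h) aside: (i) operates against (h): the reference index is 178, less than the 181 limit. (j) is engaged (a current Class 5 Declaration is held), but is set aside by (k): (k) is engaged — the qualifying period is 145 days, under the 165 days limit. (l) would limit (k) — a home-based business operates on the lot — but (m) sets (l) aside: (m) is triggered — the reportable unit count is 39, below the 45 limit. (d) remains available.
Exception (e) requires that assessed value is below $179,500; but assessed value is $180,500, not below $179,500, so (e) is unavailable.

No — exception (d) applies; Priya does not need a building permit.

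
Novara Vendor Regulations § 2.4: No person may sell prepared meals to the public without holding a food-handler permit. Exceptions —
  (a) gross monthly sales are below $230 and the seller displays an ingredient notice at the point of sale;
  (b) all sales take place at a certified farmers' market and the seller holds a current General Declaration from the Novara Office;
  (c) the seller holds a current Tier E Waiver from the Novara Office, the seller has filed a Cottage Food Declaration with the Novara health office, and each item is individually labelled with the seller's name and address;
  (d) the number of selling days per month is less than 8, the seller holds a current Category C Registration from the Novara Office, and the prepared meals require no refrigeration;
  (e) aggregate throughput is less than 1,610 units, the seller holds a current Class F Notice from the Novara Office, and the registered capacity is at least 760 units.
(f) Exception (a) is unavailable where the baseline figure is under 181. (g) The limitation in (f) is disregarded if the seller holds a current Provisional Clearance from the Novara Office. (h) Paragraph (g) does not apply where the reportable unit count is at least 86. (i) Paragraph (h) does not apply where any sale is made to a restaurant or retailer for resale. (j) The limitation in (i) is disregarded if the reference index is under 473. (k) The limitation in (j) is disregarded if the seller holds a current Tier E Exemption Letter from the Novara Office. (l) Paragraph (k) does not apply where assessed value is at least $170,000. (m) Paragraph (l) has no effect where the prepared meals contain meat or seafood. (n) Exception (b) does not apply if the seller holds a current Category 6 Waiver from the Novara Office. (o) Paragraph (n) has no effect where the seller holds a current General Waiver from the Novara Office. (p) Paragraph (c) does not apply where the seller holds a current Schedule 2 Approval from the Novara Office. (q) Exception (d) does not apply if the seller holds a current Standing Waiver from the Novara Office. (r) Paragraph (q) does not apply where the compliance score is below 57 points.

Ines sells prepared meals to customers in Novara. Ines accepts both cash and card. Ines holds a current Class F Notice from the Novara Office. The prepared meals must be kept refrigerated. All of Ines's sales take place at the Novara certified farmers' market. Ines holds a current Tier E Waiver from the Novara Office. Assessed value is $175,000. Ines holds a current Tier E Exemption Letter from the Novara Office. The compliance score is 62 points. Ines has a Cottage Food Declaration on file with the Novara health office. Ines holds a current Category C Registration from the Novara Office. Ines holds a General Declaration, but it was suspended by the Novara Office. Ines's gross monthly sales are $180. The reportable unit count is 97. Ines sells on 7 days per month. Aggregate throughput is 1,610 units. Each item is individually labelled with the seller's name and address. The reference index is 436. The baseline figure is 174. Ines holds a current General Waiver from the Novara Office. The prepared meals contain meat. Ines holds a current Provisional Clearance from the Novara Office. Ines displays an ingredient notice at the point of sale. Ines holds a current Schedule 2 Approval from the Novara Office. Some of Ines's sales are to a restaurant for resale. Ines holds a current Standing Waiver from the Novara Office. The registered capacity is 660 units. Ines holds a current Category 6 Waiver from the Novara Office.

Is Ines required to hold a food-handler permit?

Exception (a)'s conditions are all satisfied: gross monthly sales are $180, below the $230 limit; an ingredient notice is displayed. Considering the limiting provisions: (f) would limit (a) — the baseline figure is 174, under the 181 limit — but (g) sets (f) aside: (g) is engaged — a current Provisional Clearance is held. (h) applies (the reportable unit count is 97, meeting the 86 threshold), but yields to (i): (i) is triggered — some sales are to a restaurant for resale. (j) operates (the reference index is 436, under the 473 limit), but yields to (k): (k) operates against (j): a current Tier E Exemption Letter is held. (l) would limit (k) — assessed value is $175,000, meeting the $170,000 threshold — but (m) sets (l) aside: (m) is engaged — the prepared meals contain meat. Exception (a) stands.
Exception (b) does not apply: no current General Declaration is held.
Exception (c): a current Tier E Waiver is held; a Cottage Food Declaration is on file; items are individually labelled — every condition holds. Turning to paragraph (p): (p) operates — a current Schedule 2 Approval is held. So (c) is unavailable.
Exception (d) requires that the prepared meals require no refrigeration; but the prepared meals require refrigeration, so (d) is unavailable.
Exception (e) does not apply: aggregate throughput is 1,610 units, not less than 1,610 units.

No — exception (a) applies; Ines is not required to hold a food-handler permit.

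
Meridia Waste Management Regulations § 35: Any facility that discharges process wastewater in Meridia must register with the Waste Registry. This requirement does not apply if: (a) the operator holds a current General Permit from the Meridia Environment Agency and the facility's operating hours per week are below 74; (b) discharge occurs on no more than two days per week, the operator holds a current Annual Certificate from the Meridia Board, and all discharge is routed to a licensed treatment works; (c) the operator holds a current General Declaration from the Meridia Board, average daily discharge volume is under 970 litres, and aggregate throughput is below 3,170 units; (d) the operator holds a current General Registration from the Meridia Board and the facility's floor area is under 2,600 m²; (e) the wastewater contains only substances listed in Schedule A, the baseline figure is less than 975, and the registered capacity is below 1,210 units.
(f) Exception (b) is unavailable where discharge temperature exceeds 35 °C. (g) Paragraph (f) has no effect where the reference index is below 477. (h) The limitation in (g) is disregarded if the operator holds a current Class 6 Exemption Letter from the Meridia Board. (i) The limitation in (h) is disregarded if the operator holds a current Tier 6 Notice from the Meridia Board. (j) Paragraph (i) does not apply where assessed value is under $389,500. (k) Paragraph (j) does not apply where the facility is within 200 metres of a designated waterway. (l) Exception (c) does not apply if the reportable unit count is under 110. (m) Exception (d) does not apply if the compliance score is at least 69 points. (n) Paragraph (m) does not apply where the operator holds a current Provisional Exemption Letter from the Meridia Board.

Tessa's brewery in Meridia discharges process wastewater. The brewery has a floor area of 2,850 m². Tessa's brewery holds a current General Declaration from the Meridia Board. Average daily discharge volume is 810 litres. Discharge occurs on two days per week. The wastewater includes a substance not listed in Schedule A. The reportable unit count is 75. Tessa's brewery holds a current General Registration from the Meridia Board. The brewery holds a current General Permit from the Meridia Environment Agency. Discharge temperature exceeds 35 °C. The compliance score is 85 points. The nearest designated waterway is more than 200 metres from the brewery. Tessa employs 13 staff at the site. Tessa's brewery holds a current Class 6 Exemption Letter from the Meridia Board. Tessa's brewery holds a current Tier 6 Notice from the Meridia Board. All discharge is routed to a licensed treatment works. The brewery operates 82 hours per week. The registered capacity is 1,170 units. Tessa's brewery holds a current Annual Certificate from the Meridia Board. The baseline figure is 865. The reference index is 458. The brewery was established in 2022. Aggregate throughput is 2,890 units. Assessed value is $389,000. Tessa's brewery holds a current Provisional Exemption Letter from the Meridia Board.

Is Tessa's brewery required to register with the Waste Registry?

Yes — Tessa's brewery must register with the Waste Registry.

Exception (a) requires that the facility's operating hours per week are below 74; but the facility's operating hours per week are 82, not below 74, so (a) is unavailable.
All of (b)'s requirements are met (discharge occurs on no more than two days per week; a current Annual Certificate is held; discharge is routed to a licensed treatment works). Turning to paragraphs (f)–(k): (f) applies — discharge temperature exceeds 35 °C. (g) is engaged (the reference index is 458, below the 477 limit), but is displaced by (h): (h) operates against (g): a current Class 6 Exemption Letter is held. (i) would limit (h) — a current Tier 6 Notice is held — but (j) sets (i) aside: (j) operates against (i): assessed value is $389,000, under the $389,500 limit. (k) is not triggered (the brewery is more than 200 m from any designated waterway), so (j) stands. So (b) is unavailable.
All of (c)'s requirements are met (a current General Declaration is held; average daily discharge volume is 810 litres, under the 970 litres limit; aggregate throughput is 2,890 units, below the 3,170 units limit). But: (l) operates — the reportable unit count is 75, under the 110 limit. So (c) is unavailable.
Exception (d) requires that the facility's floor area is under 2,600 m²; but the facility's floor area is 2,850 m², not under 2,600 m², so (d) is unavailable.
Exception (e) fails — the wastewater includes a non-Schedule-A substance.
None of the exceptions is available; § 35 applies in full.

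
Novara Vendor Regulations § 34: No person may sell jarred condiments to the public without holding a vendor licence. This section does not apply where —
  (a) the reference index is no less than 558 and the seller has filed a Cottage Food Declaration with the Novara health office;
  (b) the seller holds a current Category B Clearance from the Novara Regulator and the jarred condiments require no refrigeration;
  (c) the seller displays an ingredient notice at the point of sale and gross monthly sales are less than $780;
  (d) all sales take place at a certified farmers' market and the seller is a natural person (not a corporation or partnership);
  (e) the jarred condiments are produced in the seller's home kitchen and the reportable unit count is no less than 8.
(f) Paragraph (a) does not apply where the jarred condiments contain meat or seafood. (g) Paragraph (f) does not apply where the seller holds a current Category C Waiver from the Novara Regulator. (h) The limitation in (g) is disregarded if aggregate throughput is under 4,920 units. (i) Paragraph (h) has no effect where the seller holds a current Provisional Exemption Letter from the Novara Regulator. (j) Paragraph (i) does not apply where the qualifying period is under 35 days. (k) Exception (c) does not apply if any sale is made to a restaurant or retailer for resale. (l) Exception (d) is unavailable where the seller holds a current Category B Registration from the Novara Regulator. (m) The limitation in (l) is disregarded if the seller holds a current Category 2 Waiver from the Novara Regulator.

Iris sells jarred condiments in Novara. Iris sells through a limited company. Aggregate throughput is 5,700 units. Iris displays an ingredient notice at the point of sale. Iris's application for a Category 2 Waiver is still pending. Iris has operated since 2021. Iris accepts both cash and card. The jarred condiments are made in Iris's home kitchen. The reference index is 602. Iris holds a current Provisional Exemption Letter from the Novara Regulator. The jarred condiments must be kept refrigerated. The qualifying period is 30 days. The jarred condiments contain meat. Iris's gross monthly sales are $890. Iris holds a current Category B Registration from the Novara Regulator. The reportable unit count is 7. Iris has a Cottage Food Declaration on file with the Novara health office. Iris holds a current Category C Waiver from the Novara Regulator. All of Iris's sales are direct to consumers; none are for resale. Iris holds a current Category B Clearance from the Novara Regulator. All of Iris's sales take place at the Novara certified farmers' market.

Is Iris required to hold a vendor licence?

No — exception (a) applies; Iris is not required to hold a vendor licence.

Exception (a) is satisfied on its face — the reference index is 602, meeting the 558 threshold; a Cottage Food Declaration is on file. Considering the limiting provisions: (f) would limit (a) — the jarred condiments contain meat — but (g) sets (f) aside: (g) operates against (f): a current Category C Waiver is held. (h) does not operate here (aggregate throughput is 5,700 units, not under 4,920 units), so (g) stands. Exception (a) stands.
Exception (b) requires that the jarred condiments require no refrigeration; but the jarred condiments require refrigeration, so (b) is unavailable.
Exception (c) does not apply: gross monthly sales are $890, not less than $780.
Exception (d) requires that the seller is a natural person (not a corporation or partnership); but the seller operates through a limited company, so (d) is unavailable.
Exception (e) requires that the reportable unit count is no less than 8; but the reportable unit count is 7, short of 8, so (e) is unavailable.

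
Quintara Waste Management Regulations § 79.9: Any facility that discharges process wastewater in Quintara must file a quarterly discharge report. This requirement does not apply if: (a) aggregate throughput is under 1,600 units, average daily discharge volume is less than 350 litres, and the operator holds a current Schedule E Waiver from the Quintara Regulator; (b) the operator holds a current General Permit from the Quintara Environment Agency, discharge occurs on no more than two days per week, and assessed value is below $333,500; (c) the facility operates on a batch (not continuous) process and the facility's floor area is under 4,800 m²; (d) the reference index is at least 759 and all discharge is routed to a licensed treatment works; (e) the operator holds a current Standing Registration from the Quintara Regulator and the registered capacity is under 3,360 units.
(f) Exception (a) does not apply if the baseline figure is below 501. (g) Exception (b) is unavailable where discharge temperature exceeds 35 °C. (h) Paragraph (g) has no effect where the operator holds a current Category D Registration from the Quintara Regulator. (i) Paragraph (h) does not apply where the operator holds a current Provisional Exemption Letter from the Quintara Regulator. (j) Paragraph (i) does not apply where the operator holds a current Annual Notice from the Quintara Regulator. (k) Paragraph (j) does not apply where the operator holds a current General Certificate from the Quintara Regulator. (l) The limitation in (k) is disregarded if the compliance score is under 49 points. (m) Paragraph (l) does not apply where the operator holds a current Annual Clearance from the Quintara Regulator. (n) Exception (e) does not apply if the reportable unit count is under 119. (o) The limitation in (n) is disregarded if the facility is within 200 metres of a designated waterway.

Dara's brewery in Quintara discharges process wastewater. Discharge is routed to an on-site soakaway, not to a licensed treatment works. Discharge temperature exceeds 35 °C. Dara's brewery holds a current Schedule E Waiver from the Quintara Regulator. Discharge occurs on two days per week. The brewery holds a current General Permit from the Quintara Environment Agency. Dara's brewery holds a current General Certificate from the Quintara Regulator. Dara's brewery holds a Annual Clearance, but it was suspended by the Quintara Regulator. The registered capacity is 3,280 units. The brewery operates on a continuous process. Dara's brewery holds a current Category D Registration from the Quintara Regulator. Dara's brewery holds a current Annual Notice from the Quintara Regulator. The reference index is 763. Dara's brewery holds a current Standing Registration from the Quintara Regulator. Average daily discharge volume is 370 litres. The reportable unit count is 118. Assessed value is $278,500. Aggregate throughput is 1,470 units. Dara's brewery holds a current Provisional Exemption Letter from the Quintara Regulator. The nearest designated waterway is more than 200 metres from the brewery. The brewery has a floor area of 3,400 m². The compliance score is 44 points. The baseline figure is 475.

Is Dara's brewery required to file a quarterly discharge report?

No — exception (b) applies; Dara's brewery is not required to file a quarterly discharge report.

Exception (a) fails — average daily discharge volume is 370 litres, not less than 350 litres.
All of (b)'s requirements are met (a current General Permit is held; discharge occurs on no more than two days per week; assessed value is $278,500, below the $333,500 limit). Under paragraphs (g)–(m): (g) applies (discharge temperature exceeds 35 °C), but is displaced by (h): (h) operates against (g): a current Category D Registration is held. (i) would limit (h) — a current Provisional Exemption Letter is held — but (j) sets (i) aside: (j) operates — a current Annual Notice is held. (k) is engaged (a current General Certificate is held), but yields to (l): (l) is engaged — the compliance score is 44 points, under the 49 points limit. (m), which would lift (l), is not triggered — no current Annual Clearance is held. Exception (b) stands.
Exception (c) does not apply: the facility operates on a continuous process.
Exception (d) does not apply: discharge is not routed to a licensed treatment works.
Exception (e)'s conditions are all satisfied: a current Standing Registration is held; the registered capacity is 3,280 units, under the 3,360 units limit. However, paragraphs (n)–(o) must be considered: (n) operates against (e): the reportable unit count is 118, under the 119 limit. (o), which would lift (n), is not triggered — the brewery is more than 200 m from any designated waterway. So (e) is unavailable.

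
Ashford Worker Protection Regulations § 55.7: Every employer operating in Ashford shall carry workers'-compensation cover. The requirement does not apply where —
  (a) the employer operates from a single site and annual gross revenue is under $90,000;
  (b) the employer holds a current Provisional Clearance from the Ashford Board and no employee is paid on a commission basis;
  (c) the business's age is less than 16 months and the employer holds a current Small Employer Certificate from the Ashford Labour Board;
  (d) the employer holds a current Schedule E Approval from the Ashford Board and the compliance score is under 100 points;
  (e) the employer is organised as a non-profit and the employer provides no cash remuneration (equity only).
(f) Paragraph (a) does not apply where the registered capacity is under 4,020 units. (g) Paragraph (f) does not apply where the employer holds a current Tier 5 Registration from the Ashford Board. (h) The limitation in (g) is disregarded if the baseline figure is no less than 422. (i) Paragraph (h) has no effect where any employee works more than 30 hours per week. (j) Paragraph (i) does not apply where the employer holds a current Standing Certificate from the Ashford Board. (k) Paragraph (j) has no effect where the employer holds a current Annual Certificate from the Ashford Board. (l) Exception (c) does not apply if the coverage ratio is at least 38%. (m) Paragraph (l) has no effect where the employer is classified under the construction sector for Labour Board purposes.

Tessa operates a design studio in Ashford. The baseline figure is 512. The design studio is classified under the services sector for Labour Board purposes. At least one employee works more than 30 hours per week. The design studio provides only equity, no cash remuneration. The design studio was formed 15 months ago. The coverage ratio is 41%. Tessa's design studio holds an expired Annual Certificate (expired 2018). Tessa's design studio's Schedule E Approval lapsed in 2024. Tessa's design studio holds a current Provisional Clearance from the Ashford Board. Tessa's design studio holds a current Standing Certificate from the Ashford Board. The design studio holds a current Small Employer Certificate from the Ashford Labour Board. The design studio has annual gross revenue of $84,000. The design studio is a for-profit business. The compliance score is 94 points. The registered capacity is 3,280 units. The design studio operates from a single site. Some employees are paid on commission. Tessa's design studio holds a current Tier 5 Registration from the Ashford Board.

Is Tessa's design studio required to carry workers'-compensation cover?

Yes — Tessa's design studio must carry workers'-compensation cover.

Exception (a)'s conditions are all satisfied: the employer operates from a single site; annual gross revenue is $84,000, under the $90,000 limit. But: (f) operates against (a): the registered capacity is 3,280 units, under the 4,020 units limit. (g) operates (a current Tier 5 Registration is held), but is overridden by (h): (h) is triggered — the baseline figure is 512, meeting the 422 threshold. (i) would limit (h) — at least one employee exceeds 30 hours/week — but (j) sets (i) aside: (j) operates against (i): a current Standing Certificate is held. (k), which would lift (j), is inapplicable — the Annual Certificate is not current. Exception (a) does not apply.
Exception (b) fails — some employees are paid on commission.
Exception (c): the business's age is 15 months, less than the 16 months limit; a current Small Employer Certificate is held — every condition holds. Turning to paragraphs (l)–(m): (l) operates against (c): the coverage ratio is 41%, meeting the 38% threshold. (m), which would lift (l), is not engaged — the design studio is classified under the services sector. Exception (c) does not apply.
Exception (d) requires that the employer holds a current Schedule E Approval from the Ashford Board; but no current Schedule E Approval is held, so (d) is unavailable.
Exception (e) does not apply: the employer is for-profit.
No exception is made out. Tessa's design studio falls within the general rule.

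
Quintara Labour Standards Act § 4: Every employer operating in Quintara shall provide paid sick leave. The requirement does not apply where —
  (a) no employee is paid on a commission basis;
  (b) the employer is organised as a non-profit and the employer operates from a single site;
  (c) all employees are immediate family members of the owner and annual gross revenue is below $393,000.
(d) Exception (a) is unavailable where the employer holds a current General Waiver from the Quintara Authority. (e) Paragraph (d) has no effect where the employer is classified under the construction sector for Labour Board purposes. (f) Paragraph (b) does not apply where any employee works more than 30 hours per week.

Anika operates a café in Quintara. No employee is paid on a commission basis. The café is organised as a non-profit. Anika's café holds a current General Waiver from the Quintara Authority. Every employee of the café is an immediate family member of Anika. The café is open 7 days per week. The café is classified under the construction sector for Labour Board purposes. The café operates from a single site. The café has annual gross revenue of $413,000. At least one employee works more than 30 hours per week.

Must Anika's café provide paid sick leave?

No — exception (a) applies; Anika's café is not required to provide paid sick leave.

All of (a)'s requirements are met (no employee is paid on commission). Applying paragraphs (d)–(e): (d) would limit (a) — a current General Waiver is held — but (e) sets (d) aside: (e) is triggered — the café is classified under the construction sector. Exception (a) stands.
Exception (b) is satisfied on its face — the employer is a non-profit; the employer operates from a single site. However, paragraph (f) must be considered: (f) operates against (b): at least one employee exceeds 30 hours/week. Exception (b) does not apply.
Exception (c) does not apply: annual gross revenue is $413,000, not below $393,000.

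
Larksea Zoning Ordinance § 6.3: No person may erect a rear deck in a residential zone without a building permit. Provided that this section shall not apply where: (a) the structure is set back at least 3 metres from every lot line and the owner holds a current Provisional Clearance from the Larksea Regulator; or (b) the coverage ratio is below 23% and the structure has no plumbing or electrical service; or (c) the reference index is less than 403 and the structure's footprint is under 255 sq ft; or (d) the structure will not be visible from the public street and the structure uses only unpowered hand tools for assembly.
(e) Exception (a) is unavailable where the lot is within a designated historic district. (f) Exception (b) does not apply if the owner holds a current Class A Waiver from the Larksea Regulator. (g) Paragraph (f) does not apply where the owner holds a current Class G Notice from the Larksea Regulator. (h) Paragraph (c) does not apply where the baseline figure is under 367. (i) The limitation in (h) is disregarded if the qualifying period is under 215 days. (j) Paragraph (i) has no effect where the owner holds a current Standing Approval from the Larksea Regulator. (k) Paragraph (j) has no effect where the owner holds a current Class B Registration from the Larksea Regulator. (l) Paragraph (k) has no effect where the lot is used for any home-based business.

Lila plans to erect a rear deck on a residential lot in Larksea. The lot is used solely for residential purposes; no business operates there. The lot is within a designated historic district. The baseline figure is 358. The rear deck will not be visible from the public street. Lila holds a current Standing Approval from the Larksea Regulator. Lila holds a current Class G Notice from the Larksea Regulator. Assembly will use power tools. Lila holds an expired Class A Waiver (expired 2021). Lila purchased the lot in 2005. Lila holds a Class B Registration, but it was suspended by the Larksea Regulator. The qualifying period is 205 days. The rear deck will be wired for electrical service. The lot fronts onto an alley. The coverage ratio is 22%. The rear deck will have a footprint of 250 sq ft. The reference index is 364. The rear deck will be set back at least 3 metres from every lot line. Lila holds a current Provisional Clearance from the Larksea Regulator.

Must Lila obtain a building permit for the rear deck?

Exception (a)'s conditions are all satisfied: the setback is at least 3 m on every side; a current Provisional Clearance is held. However, paragraph (e) must be considered: (e) applies — the lot is in a historic district. (a) is therefore removed.
Exception (b) does not apply: electrical service is planned.
All of (c)'s requirements are met (the reference index is 364, less than the 403 limit; the structure's footprint is 250 sq ft, under the 255 sq ft limit). But applying paragraphs (h)–(l): (h) operates against (c): the baseline figure is 358, under the 367 limit. (i) operates (the qualifying period is 205 days, under the 215 days limit), but is set aside by (j): (j) is triggered — a current Standing Approval is held. (k), which would lift (j), is not triggered — no current Class B Registration is held. Exception (c) does not apply.
Exception (d) requires that the structure uses only unpowered hand tools for assembly; but assembly uses power tools, so (d) is unavailable.
None of the exceptions is available; § 6.3 applies in full.

Yes — Lila must obtain a building permit.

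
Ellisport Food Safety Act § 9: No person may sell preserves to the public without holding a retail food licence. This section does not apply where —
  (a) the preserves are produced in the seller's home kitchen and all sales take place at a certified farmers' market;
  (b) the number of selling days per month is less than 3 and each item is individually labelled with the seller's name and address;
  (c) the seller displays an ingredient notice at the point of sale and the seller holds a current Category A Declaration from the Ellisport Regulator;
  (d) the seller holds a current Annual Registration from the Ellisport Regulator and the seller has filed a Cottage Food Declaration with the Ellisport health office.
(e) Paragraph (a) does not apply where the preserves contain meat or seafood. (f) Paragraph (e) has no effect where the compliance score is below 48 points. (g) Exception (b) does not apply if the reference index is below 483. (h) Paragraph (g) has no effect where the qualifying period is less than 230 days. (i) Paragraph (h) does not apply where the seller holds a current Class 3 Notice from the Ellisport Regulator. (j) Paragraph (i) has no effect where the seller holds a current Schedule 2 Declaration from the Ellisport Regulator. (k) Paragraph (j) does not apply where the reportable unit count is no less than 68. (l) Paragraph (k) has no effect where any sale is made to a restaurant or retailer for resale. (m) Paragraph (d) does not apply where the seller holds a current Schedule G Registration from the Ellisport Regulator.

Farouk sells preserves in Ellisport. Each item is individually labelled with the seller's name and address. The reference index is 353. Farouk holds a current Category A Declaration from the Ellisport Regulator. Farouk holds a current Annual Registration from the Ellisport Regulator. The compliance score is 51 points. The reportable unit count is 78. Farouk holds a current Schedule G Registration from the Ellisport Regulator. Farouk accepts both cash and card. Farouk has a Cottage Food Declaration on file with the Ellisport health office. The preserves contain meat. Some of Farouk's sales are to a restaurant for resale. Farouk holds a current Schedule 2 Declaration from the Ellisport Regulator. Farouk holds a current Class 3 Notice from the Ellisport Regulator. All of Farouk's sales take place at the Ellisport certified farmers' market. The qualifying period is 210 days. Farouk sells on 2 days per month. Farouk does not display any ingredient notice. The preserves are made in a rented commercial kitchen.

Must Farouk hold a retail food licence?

No — exception (b) applies; Farouk is not required to hold a retail food licence.

Exception (a) does not apply: the preserves are made in a commercial kitchen, not a home kitchen.
Exception (b): the number of selling days per month is 2, less than the 3 limit; items are individually labelled — every condition holds. As to paragraphs (g)–(l): (g) is triggered (the reference index is 353, below the 483 limit), but is displaced by (h): (h) operates against (g): the qualifying period is 210 days, less than the 230 days limit. (i) applies (a current Class 3 Notice is held), but is overridden by (j): (j) operates against (i): a current Schedule 2 Declaration is held. (k) would limit (j) — the reportable unit count is 78, meeting the 68 threshold — but (l) sets (k) aside: (l) operates against (k): some sales are to a restaurant for resale. So (b) applies.
Exception (c) fails — no ingredient notice is displayed.
Exception (d) is satisfied on its face — a current Annual Registration is held; a Cottage Food Declaration is on file. But applying paragraph (m): (m) is triggered — a current Schedule G Registration is held. Exception (d) does not apply.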